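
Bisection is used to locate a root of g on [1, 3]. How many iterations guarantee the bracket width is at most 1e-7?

Width after n steps is 2/2^n. Need 2^n ≥ 2/1e-7 = 20000000.
2^24 = 16777216 < 20000000 ≤ 2^25 = 33554432, so n = 25.

25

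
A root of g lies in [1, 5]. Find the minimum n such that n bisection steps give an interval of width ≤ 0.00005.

Width after n steps is 4/2^n. Need 2^n ≥ 4/0.00005 = 80000.
2^16 = 65536 < 80000 ≤ 2^17 = 131072, so n = 17.

17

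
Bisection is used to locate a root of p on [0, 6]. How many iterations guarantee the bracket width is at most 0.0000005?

24

Width after n steps is 6/2^n. Need 2^n ≥ 6/0.0000005 = 12000000.
2^23 = 8388608 < 12000000 ≤ 2^24 = 16777216, so n = 24.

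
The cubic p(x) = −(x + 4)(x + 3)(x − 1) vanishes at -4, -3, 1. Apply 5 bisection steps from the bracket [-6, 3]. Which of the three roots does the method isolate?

1

x = -1.5 gives p = 9.375, positive; keep [-1.5, 3]
x = 0.75 gives p = 4.453125, positive; keep [0.75, 3]
x = 1.875 gives p = -25.060547, negative; keep [0.75, 1.875]
x = 1.3125 gives p = -7.1594, negative; keep [0.75, 1.3125]
x = 1.03125 gives p = -0.6338, negative; keep [0.75, 1.03125]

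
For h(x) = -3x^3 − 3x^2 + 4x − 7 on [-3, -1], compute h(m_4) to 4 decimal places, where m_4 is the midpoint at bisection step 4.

-0.2598

midpoint -2: h = -3 < 0 → [-3, -2]
midpoint -2.5: h = 11.125 > 0 → [-2.5, -2]
midpoint -2.25: h = 2.984375 > 0 → [-2.25, -2]
midpoint -2.125: h = -0.2598 < 0 → [-2.25, -2.125]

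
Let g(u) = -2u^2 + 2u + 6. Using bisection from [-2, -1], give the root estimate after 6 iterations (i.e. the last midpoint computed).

-1.296875

midpoint -1.5: g = -1.5 < 0 → [-1.5, -1]
midpoint -1.25: g = 0.375 > 0 → [-1.5, -1.25]
midpoint -1.375: g = -0.53125 < 0 → [-1.375, -1.25]
midpoint -1.3125: g = -0.0703 < 0 → [-1.3125, -1.25]
midpoint -1.28125: g = 0.1543 > 0 → [-1.3125, -1.28125]
midpoint -1.296875: g = 0.0425 > 0 → [-1.3125, -1.296875]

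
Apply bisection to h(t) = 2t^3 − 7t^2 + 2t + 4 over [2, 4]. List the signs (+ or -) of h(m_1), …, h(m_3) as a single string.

midpoint 3: h = 1 > 0 → [2, 3]
midpoint 2.5: h = -3.5 < 0 → [2.5, 3]
midpoint 2.75: h = -1.84375 < 0 → [2.75, 3]

+--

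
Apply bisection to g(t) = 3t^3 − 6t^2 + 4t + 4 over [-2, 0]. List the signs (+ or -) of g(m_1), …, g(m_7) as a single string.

m = -1, g(m) = -9 (−); new bracket [-1, 0]
m = -0.5, g(m) = 0.125 (+); new bracket [-1, -0.5]
m = -0.75, g(m) = -3.640625 (−); new bracket [-0.75, -0.5]
m = -0.625, g(m) = -1.5762 (−); new bracket [-0.625, -0.5]
m = -0.5625, g(m) = -0.6824 (−); new bracket [-0.5625, -0.5]
m = -0.53125, g(m) = -0.2682 (−); new bracket [-0.53125, -0.5]
m = -0.515625, g(m) = -0.069 (−); new bracket [-0.515625, -0.5]

-+-----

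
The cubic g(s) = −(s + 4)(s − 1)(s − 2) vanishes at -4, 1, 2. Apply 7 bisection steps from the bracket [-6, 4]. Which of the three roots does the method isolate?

g(-1) = -18 < 0, so the root lies in [-6, -1]
g(-3.5) = -12.375 < 0, so the root lies in [-6, -3.5]
g(-4.75) = 29.109375 > 0, so the root lies in [-4.75, -3.5]
g(-4.125) = 3.9238 > 0, so the root lies in [-4.125, -3.5]
g(-3.8125) = -5.2449 < 0, so the root lies in [-4.125, -3.8125]
g(-3.96875) = -0.9268 < 0, so the root lies in [-4.125, -3.96875]
g(-4.046875) = 1.4305 > 0, so the root lies in [-4.046875, -3.96875]

-4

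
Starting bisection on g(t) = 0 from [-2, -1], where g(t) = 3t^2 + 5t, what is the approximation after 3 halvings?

g(-1.5) = -0.75 < 0, so the root lies in [-2, -1.5]
g(-1.75) = 0.4375 > 0, so the root lies in [-1.75, -1.5]
g(-1.625) = -0.203125 < 0, so the root lies in [-1.75, -1.625]

-1.625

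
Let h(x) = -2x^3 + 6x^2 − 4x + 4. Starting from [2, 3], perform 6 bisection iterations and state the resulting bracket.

h(2.5) = 0.25 > 0, so the root lies in [2.5, 3]
h(2.75) = -3.21875 < 0, so the root lies in [2.5, 2.75]
h(2.625) = -1.332031 < 0, so the root lies in [2.5, 2.625]
h(2.5625) = -0.5044 < 0, so the root lies in [2.5, 2.5625]
h(2.53125) = -0.1182 < 0, so the root lies in [2.5, 2.53125]
h(2.515625) = 0.0681 > 0, so the root lies in [2.515625, 2.53125]

[2.515625, 2.53125]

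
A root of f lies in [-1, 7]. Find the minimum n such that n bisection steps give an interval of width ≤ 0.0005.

14

Width after n steps is 8/2^n. Need 2^n ≥ 8/0.0005 = 16000.
2^13 = 8192 < 16000 ≤ 2^14 = 16384, so n = 14.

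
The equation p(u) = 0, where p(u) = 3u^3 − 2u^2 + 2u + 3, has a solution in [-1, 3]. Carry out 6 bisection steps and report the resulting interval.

[-0.6875, -0.625]

p(1) = 6 > 0, so the root lies in [-1, 1]
p(0) = 3 > 0, so the root lies in [-1, 0]
p(-0.5) = 1.125 > 0, so the root lies in [-1, -0.5]
p(-0.75) = -0.8906 < 0, so the root lies in [-0.75, -0.5]
p(-0.625) = 0.2363 > 0, so the root lies in [-0.75, -0.625]
p(-0.6875) = -0.2952 < 0, so the root lies in [-0.6875, -0.625]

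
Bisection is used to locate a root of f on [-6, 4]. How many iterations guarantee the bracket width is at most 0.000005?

Width after n steps is 10/2^n. Need 2^n ≥ 10/0.000005 = 2000000.
2^20 = 1048576 < 2000000 ≤ 2^21 = 2097152, so n = 21.

21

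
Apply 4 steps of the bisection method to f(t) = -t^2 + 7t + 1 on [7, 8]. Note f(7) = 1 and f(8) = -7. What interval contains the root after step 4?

m = 7.5, f(m) = -2.75 (−); new bracket [7, 7.5]
m = 7.25, f(m) = -0.8125 (−); new bracket [7, 7.25]
m = 7.125, f(m) = 0.109375 (+); new bracket [7.125, 7.25]
m = 7.1875, f(m) = -0.3477 (−); new bracket [7.125, 7.1875]

[7.125, 7.1875]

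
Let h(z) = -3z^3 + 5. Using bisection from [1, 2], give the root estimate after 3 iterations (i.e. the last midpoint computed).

midpoint 1.5: h = -5.125 < 0 → [1, 1.5]
midpoint 1.25: h = -0.859375 < 0 → [1, 1.25]
midpoint 1.125: h = 0.728516 > 0 → [1.125, 1.25]

1.125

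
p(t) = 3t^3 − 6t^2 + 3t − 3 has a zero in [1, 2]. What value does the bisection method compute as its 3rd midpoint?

1.875

m = 1.5, p(m) = -1.875 (−); new bracket [1.5, 2]
m = 1.75, p(m) = -0.046875 (−); new bracket [1.75, 2]
m = 1.875, p(m) = 1.306641 (+); new bracket [1.75, 1.875]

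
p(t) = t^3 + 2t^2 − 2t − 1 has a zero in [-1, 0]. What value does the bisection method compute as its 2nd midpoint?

midpoint -0.5: p = 0.375 > 0 → [-0.5, 0]
midpoint -0.25: p = -0.390625 < 0 → [-0.5, -0.25]

-0.25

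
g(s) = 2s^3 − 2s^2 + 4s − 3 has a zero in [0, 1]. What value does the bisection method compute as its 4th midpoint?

0.8125

m = 0.5, g(m) = -1.25 (−); new bracket [0.5, 1]
m = 0.75, g(m) = -0.28125 (−); new bracket [0.75, 1]
m = 0.875, g(m) = 0.308594 (+); new bracket [0.75, 0.875]
m = 0.8125, g(m) = 0.0024 (+); new bracket [0.75, 0.8125]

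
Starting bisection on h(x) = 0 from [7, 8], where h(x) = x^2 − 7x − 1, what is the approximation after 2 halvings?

midpoint 7.5: h = 2.75 > 0 → [7, 7.5]
midpoint 7.25: h = 0.8125 > 0 → [7, 7.25]

7.25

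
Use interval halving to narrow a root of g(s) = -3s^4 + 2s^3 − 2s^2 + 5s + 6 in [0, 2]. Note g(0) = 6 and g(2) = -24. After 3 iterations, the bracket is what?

g(1) = 8 > 0, so the root lies in [1, 2]
g(1.5) = 0.5625 > 0, so the root lies in [1.5, 2]
g(1.75) = -8.792969 < 0, so the root lies in [1.5, 1.75]

[1.5, 1.75]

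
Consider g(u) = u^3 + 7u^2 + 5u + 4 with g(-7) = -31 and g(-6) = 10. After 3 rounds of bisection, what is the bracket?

g(-6.5) = -7.375 < 0, so the root lies in [-6.5, -6]
g(-6.25) = 2.046875 > 0, so the root lies in [-6.5, -6.25]
g(-6.375) = -2.474609 < 0, so the root lies in [-6.375, -6.25]

[-6.375, -6.25]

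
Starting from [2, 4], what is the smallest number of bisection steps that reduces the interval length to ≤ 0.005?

9

Width after n steps is 2/2^n. Need 2^n ≥ 2/0.005 = 400.
2^8 = 256 < 400 ≤ 2^9 = 512, so n = 9.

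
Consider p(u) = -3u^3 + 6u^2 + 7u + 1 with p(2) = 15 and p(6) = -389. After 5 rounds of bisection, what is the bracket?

p(4) = -67 < 0, so the root lies in [2, 4]
p(3) = -5 < 0, so the root lies in [2, 3]
p(2.5) = 9.125 > 0, so the root lies in [2.5, 3]
p(2.75) = 3.2344 > 0, so the root lies in [2.75, 3]
p(2.875) = -0.5723 < 0, so the root lies in [2.75, 2.875]

[2.75, 2.875]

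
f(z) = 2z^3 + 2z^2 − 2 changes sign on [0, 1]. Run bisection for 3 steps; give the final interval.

[0.75, 0.875]

z = 0.5 gives f = -1.25, negative; keep [0.5, 1]
z = 0.75 gives f = -0.03125, negative; keep [0.75, 1]
z = 0.875 gives f = 0.871094, positive; keep [0.75, 0.875]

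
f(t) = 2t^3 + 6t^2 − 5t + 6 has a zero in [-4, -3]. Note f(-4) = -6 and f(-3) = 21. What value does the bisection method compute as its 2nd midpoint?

-3.75

f(-3.5) = 11.25 > 0, so the root lies in [-4, -3.5]
f(-3.75) = 3.65625 > 0, so the root lies in [-4, -3.75]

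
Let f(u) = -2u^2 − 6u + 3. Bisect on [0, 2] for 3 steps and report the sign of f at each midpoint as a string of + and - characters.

m = 1, f(m) = -5 (−); new bracket [0, 1]
m = 0.5, f(m) = -0.5 (−); new bracket [0, 0.5]
m = 0.25, f(m) = 1.375 (+); new bracket [0.25, 0.5]

--+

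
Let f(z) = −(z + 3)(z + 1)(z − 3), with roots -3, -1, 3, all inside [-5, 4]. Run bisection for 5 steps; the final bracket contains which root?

3

midpoint -0.5: f = 4.375 > 0 → [-0.5, 4]
midpoint 1.75: f = 16.328125 > 0 → [1.75, 4]
midpoint 2.875: f = 2.845703 > 0 → [2.875, 4]
midpoint 3.4375: f = -12.4978 < 0 → [2.875, 3.4375]
midpoint 3.15625: f = -3.998 < 0 → [2.875, 3.15625]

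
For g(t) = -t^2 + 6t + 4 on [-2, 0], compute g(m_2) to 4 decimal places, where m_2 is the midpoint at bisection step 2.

midpoint -1: g = -3 < 0 → [-1, 0]
midpoint -0.5: g = 0.75 > 0 → [-1, -0.5]

0.7500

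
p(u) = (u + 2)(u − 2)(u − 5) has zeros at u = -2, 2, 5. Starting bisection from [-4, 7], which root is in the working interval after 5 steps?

midpoint 1.5: p = 6.125 > 0 → [-4, 1.5]
midpoint -1.25: p = 15.234375 > 0 → [-4, -1.25]
midpoint -2.625: p = -22.041016 < 0 → [-2.625, -1.25]
midpoint -1.9375: p = 1.7073 > 0 → [-2.625, -1.9375]
midpoint -2.28125: p = -8.7674 < 0 → [-2.28125, -1.9375]

-2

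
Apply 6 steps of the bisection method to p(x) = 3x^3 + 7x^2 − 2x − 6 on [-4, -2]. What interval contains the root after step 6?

m = -3, p(m) = -18 (−); new bracket [-3, -2]
m = -2.5, p(m) = -4.125 (−); new bracket [-2.5, -2]
m = -2.25, p(m) = -0.234375 (−); new bracket [-2.25, -2]
m = -2.125, p(m) = 1.0723 (+); new bracket [-2.25, -2.125]
m = -2.1875, p(m) = 0.4685 (+); new bracket [-2.25, -2.1875]
m = -2.21875, p(m) = 0.1297 (+); new bracket [-2.25, -2.21875]

[-2.25, -2.21875]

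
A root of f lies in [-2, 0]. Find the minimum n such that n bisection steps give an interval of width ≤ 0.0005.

12

Width after n steps is 2/2^n. Need 2^n ≥ 2/0.0005 = 4000.
2^11 = 2048 < 4000 ≤ 2^12 = 4096, so n = 12.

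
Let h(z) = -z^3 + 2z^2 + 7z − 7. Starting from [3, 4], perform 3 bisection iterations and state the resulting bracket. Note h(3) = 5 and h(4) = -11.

z = 3.5 gives h = -0.875, negative; keep [3, 3.5]
z = 3.25 gives h = 2.546875, positive; keep [3.25, 3.5]
z = 3.375 gives h = 0.962891, positive; keep [3.375, 3.5]

[3.375, 3.5]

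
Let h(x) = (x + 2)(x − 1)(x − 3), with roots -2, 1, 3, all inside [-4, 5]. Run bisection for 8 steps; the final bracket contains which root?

-2

x = 0.5 gives h = 3.125, positive; keep [-4, 0.5]
x = -1.75 gives h = 3.265625, positive; keep [-4, -1.75]
x = -2.875 gives h = -19.919922, negative; keep [-2.875, -1.75]
x = -2.3125 gives h = -5.4993, negative; keep [-2.3125, -1.75]
x = -2.03125 gives h = -0.4766, negative; keep [-2.03125, -1.75]
x = -1.890625 gives h = 1.5462, positive; keep [-2.03125, -1.890625]
x = -1.9609375 gives h = 0.5738, positive; keep [-2.03125, -1.9609375]
x = -1.99609375 gives h = 0.0585, positive; keep [-2.03125, -1.99609375]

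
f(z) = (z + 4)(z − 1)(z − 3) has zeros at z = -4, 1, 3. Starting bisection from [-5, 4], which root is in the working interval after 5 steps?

z = -0.5 gives f = 18.375, positive; keep [-5, -0.5]
z = -2.75 gives f = 26.953125, positive; keep [-5, -2.75]
z = -3.875 gives f = 4.189453, positive; keep [-5, -3.875]
z = -4.4375 gives f = -17.6931, negative; keep [-4.4375, -3.875]
z = -4.15625 gives f = -5.7655, negative; keep [-4.15625, -3.875]

-4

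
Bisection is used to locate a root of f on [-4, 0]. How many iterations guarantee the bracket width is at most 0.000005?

Width after n steps is 4/2^n. Need 2^n ≥ 4/0.000005 = 800000.
2^19 = 524288 < 800000 ≤ 2^20 = 1048576, so n = 20.

20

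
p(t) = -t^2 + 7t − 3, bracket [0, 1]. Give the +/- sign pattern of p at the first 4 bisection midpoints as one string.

+---

p(0.5) = 0.25 > 0, so the root lies in [0, 0.5]
p(0.25) = -1.3125 < 0, so the root lies in [0.25, 0.5]
p(0.375) = -0.515625 < 0, so the root lies in [0.375, 0.5]
p(0.4375) = -0.1289 < 0, so the root lies in [0.4375, 0.5]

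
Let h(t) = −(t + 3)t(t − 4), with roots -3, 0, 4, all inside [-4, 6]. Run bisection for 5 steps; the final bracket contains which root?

4

h(1) = 12 > 0, so the root lies in [1, 6]
h(3.5) = 11.375 > 0, so the root lies in [3.5, 6]
h(4.75) = -27.609375 < 0, so the root lies in [3.5, 4.75]
h(4.125) = -3.6738 < 0, so the root lies in [3.5, 4.125]
h(3.8125) = 4.8699 > 0, so the root lies in [3.8125, 4.125]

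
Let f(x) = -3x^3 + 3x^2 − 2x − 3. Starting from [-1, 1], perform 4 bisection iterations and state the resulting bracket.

x = 0 gives f = -3, negative; keep [-1, 0]
x = -0.5 gives f = -0.875, negative; keep [-1, -0.5]
x = -0.75 gives f = 1.453125, positive; keep [-0.75, -0.5]
x = -0.625 gives f = 0.1543, positive; keep [-0.625, -0.5]

[-0.625, -0.5]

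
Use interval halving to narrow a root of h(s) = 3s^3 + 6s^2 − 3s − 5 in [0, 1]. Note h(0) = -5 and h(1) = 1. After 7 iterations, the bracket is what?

[0.9375, 0.9453125]

midpoint 0.5: h = -4.625 < 0 → [0.5, 1]
midpoint 0.75: h = -2.609375 < 0 → [0.75, 1]
midpoint 0.875: h = -1.021484 < 0 → [0.875, 1]
midpoint 0.9375: h = -0.0671 < 0 → [0.9375, 1]
midpoint 0.96875: h = 0.4521 > 0 → [0.9375, 0.96875]
midpoint 0.953125: h = 0.1889 > 0 → [0.9375, 0.953125]
midpoint 0.9453125: h = 0.06 > 0 → [0.9375, 0.9453125]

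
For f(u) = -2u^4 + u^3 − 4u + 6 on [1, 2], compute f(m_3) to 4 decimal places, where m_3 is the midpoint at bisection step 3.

-0.2798

midpoint 1.5: f = -6.75 < 0 → [1, 1.5]
midpoint 1.25: f = -1.929688 < 0 → [1, 1.25]
midpoint 1.125: f = -0.279785 < 0 → [1, 1.125]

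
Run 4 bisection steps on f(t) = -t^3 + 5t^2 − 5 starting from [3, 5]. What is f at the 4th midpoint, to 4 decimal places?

-2.0293

midpoint 4: f = 11 > 0 → [4, 5]
midpoint 4.5: f = 5.125 > 0 → [4.5, 5]
midpoint 4.75: f = 0.640625 > 0 → [4.75, 5]
midpoint 4.875: f = -2.0293 < 0 → [4.75, 4.875]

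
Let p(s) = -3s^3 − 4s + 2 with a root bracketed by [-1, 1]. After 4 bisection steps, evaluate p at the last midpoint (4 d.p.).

0.3418

s = 0 gives p = 2, positive; keep [0, 1]
s = 0.5 gives p = -0.375, negative; keep [0, 0.5]
s = 0.25 gives p = 0.953125, positive; keep [0.25, 0.5]
s = 0.375 gives p = 0.3418, positive; keep [0.375, 0.5]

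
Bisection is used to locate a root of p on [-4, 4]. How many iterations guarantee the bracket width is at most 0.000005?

Width after n steps is 8/2^n. Need 2^n ≥ 8/0.000005 = 1600000.
2^20 = 1048576 < 1600000 ≤ 2^21 = 2097152, so n = 21.

21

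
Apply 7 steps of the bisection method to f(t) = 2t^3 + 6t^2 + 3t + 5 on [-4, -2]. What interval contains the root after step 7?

[-2.796875, -2.78125]

m = -3, f(m) = -4 (−); new bracket [-3, -2]
m = -2.5, f(m) = 3.75 (+); new bracket [-3, -2.5]
m = -2.75, f(m) = 0.53125 (+); new bracket [-3, -2.75]
m = -2.875, f(m) = -1.5586 (−); new bracket [-2.875, -2.75]
m = -2.8125, f(m) = -0.4712 (−); new bracket [-2.8125, -2.75]
m = -2.78125, f(m) = 0.0405 (+); new bracket [-2.8125, -2.78125]
m = -2.796875, f(m) = -0.2127 (−); new bracket [-2.796875, -2.78125]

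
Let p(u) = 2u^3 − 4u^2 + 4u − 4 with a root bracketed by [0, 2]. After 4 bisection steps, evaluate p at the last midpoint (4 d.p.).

0.5195

m = 1, p(m) = -2 (−); new bracket [1, 2]
m = 1.5, p(m) = -0.25 (−); new bracket [1.5, 2]
m = 1.75, p(m) = 1.46875 (+); new bracket [1.5, 1.75]
m = 1.625, p(m) = 0.5195 (+); new bracket [1.5, 1.625]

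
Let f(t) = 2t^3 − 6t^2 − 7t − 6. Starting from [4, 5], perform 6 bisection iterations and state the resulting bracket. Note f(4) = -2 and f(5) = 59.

f(4.5) = 23.25 > 0, so the root lies in [4, 4.5]
f(4.25) = 9.40625 > 0, so the root lies in [4, 4.25]
f(4.125) = 3.410156 > 0, so the root lies in [4, 4.125]
f(4.0625) = 0.6333 > 0, so the root lies in [4, 4.0625]
f(4.03125) = -0.7011 < 0, so the root lies in [4.03125, 4.0625]
f(4.046875) = -0.0384 < 0, so the root lies in [4.046875, 4.0625]

[4.046875, 4.0625]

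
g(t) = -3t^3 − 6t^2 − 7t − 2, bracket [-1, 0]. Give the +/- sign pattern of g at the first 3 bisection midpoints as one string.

midpoint -0.5: g = 0.375 > 0 → [-0.5, 0]
midpoint -0.25: g = -0.578125 < 0 → [-0.5, -0.25]
midpoint -0.375: g = -0.060547 < 0 → [-0.5, -0.375]

+--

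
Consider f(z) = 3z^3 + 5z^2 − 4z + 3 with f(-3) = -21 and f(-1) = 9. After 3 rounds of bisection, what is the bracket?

[-2.5, -2.25]

m = -2, f(m) = 7 (+); new bracket [-3, -2]
m = -2.5, f(m) = -2.625 (−); new bracket [-2.5, -2]
m = -2.25, f(m) = 3.140625 (+); new bracket [-2.5, -2.25]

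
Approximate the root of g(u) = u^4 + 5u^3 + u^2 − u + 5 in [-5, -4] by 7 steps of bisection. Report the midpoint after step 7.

midpoint -4.5: g = -15.8125 < 0 → [-5, -4.5]
midpoint -4.75: g = 5.519531 > 0 → [-4.75, -4.5]
midpoint -4.625: g = -6.08374 < 0 → [-4.75, -4.625]
midpoint -4.6875: g = -0.5264 < 0 → [-4.75, -4.6875]
midpoint -4.71875: g = 2.4343 > 0 → [-4.71875, -4.6875]
midpoint -4.703125: g = 0.9385 > 0 → [-4.703125, -4.6875]
midpoint -4.6953125: g = 0.2023 > 0 → [-4.6953125, -4.6875]

-4.6953125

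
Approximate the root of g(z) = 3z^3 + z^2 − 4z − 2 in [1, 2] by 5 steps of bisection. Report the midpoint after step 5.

1.21875

m = 1.5, g(m) = 4.375 (+); new bracket [1, 1.5]
m = 1.25, g(m) = 0.421875 (+); new bracket [1, 1.25]
m = 1.125, g(m) = -0.962891 (−); new bracket [1.125, 1.25]
m = 1.1875, g(m) = -0.3162 (−); new bracket [1.1875, 1.25]
m = 1.21875, g(m) = 0.0412 (+); new bracket [1.1875, 1.21875]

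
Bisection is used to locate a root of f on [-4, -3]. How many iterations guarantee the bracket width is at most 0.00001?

17

Width after n steps is 1/2^n. Need 2^n ≥ 1/0.00001 = 100000.
2^16 = 65536 < 100000 ≤ 2^17 = 131072, so n = 17.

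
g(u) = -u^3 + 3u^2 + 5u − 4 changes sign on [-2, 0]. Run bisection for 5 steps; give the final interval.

u = -1 gives g = -5, negative; keep [-2, -1]
u = -1.5 gives g = -1.375, negative; keep [-2, -1.5]
u = -1.75 gives g = 1.796875, positive; keep [-1.75, -1.5]
u = -1.625 gives g = 0.0879, positive; keep [-1.625, -1.5]
u = -1.5625 gives g = -0.6736, negative; keep [-1.625, -1.5625]

[-1.625, -1.5625]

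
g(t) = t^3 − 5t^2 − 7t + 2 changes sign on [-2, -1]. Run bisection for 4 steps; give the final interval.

[-1.375, -1.3125]

t = -1.5 gives g = -2.125, negative; keep [-1.5, -1]
t = -1.25 gives g = 0.984375, positive; keep [-1.5, -1.25]
t = -1.375 gives g = -0.427734, negative; keep [-1.375, -1.25]
t = -1.3125 gives g = 0.3132, positive; keep [-1.375, -1.3125]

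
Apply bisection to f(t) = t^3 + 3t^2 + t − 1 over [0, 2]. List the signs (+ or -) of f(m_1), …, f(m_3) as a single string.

++-

t = 1 gives f = 4, positive; keep [0, 1]
t = 0.5 gives f = 0.375, positive; keep [0, 0.5]
t = 0.25 gives f = -0.546875, negative; keep [0.25, 0.5]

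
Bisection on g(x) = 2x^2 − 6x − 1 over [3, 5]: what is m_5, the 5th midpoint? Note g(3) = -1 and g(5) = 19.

midpoint 4: g = 7 > 0 → [3, 4]
midpoint 3.5: g = 2.5 > 0 → [3, 3.5]
midpoint 3.25: g = 0.625 > 0 → [3, 3.25]
midpoint 3.125: g = -0.2188 < 0 → [3.125, 3.25]
midpoint 3.1875: g = 0.1953 > 0 → [3.125, 3.1875]

3.1875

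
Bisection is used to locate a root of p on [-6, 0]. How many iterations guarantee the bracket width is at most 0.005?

Width after n steps is 6/2^n. Need 2^n ≥ 6/0.005 = 1200.
2^10 = 1024 < 1200 ≤ 2^11 = 2048, so n = 11.

11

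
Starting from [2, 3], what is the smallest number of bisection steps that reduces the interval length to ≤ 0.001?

10

Width after n steps is 1/2^n. Need 2^n ≥ 1/0.001 = 1000.
2^9 = 512 < 1000 ≤ 2^10 = 1024, so n = 10.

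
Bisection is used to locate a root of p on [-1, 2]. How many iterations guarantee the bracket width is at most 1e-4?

Width after n steps is 3/2^n. Need 2^n ≥ 3/1e-4 = 30000.
2^14 = 16384 < 30000 ≤ 2^15 = 32768, so n = 15.

15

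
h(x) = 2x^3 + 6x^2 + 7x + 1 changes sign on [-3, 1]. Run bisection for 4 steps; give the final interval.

h(-1) = -2 < 0, so the root lies in [-1, 1]
h(0) = 1 > 0, so the root lies in [-1, 0]
h(-0.5) = -1.25 < 0, so the root lies in [-0.5, 0]
h(-0.25) = -0.4062 < 0, so the root lies in [-0.25, 0]

[-0.25, 0]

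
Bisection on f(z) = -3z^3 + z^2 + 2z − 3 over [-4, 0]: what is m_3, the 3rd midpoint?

-1.5

f(-2) = 21 > 0, so the root lies in [-2, 0]
f(-1) = -1 < 0, so the root lies in [-2, -1]
f(-1.5) = 6.375 > 0, so the root lies in [-1.5, -1]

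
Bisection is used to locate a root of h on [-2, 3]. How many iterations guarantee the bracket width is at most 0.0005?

Width after n steps is 5/2^n. Need 2^n ≥ 5/0.0005 = 10000.
2^13 = 8192 < 10000 ≤ 2^14 = 16384, so n = 14.

14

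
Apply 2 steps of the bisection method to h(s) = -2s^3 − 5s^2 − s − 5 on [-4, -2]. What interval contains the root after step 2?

[-3, -2.5]

m = -3, h(m) = 7 (+); new bracket [-3, -2]
m = -2.5, h(m) = -2.5 (−); new bracket [-3, -2.5]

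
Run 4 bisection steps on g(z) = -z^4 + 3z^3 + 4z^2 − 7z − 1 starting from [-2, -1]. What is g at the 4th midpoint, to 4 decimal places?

-0.3223

midpoint -1.5: g = 3.3125 > 0 → [-2, -1.5]
midpoint -1.75: g = -1.957031 < 0 → [-1.75, -1.5]
midpoint -1.625: g = 1.091553 > 0 → [-1.75, -1.625]
midpoint -1.6875: g = -0.3223 < 0 → [-1.6875, -1.625]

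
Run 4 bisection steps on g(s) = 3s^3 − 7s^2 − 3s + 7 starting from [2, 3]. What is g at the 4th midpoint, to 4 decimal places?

s = 2.5 gives g = 2.625, positive; keep [2, 2.5]
s = 2.25 gives g = -1.015625, negative; keep [2.25, 2.5]
s = 2.375 gives g = 0.580078, positive; keep [2.25, 2.375]
s = 2.3125 gives g = -0.2717, negative; keep [2.3125, 2.375]

-0.2717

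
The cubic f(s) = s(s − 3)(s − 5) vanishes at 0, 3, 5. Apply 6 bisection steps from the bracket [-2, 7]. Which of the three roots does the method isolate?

0

m = 2.5, f(m) = 3.125 (+); new bracket [-2, 2.5]
m = 0.25, f(m) = 3.265625 (+); new bracket [-2, 0.25]
m = -0.875, f(m) = -19.919922 (−); new bracket [-0.875, 0.25]
m = -0.3125, f(m) = -5.4993 (−); new bracket [-0.3125, 0.25]
m = -0.03125, f(m) = -0.4766 (−); new bracket [-0.03125, 0.25]
m = 0.109375, f(m) = 1.5462 (+); new bracket [-0.03125, 0.109375]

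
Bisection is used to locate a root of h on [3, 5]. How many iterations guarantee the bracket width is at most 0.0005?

12

Width after n steps is 2/2^n. Need 2^n ≥ 2/0.0005 = 4000.
2^11 = 2048 < 4000 ≤ 2^12 = 4096, so n = 12.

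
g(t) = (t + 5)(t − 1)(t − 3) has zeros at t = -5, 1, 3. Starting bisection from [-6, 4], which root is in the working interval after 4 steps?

-5

g(-1) = 32 > 0, so the root lies in [-6, -1]
g(-3.5) = 43.875 > 0, so the root lies in [-6, -3.5]
g(-4.75) = 11.140625 > 0, so the root lies in [-6, -4.75]
g(-5.375) = -20.0215 < 0, so the root lies in [-5.375, -4.75]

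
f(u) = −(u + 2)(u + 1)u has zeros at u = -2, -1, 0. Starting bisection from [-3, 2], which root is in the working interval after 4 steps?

0

midpoint -0.5: f = 0.375 > 0 → [-0.5, 2]
midpoint 0.75: f = -3.609375 < 0 → [-0.5, 0.75]
midpoint 0.125: f = -0.298828 < 0 → [-0.5, 0.125]
midpoint -0.1875: f = 0.2761 > 0 → [-0.1875, 0.125]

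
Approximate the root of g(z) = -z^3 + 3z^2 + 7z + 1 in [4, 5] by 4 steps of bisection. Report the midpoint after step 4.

g(4.5) = 2.125 > 0, so the root lies in [4.5, 5]
g(4.75) = -5.234375 < 0, so the root lies in [4.5, 4.75]
g(4.625) = -1.384766 < 0, so the root lies in [4.5, 4.625]
g(4.5625) = 0.4119 > 0, so the root lies in [4.5625, 4.625]

4.5625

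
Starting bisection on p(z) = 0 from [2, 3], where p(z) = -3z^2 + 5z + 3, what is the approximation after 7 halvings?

z = 2.5 gives p = -3.25, negative; keep [2, 2.5]
z = 2.25 gives p = -0.9375, negative; keep [2, 2.25]
z = 2.125 gives p = 0.078125, positive; keep [2.125, 2.25]
z = 2.1875 gives p = -0.418, negative; keep [2.125, 2.1875]
z = 2.15625 gives p = -0.167, negative; keep [2.125, 2.15625]
z = 2.140625 gives p = -0.0437, negative; keep [2.125, 2.140625]
z = 2.1328125 gives p = 0.0174, positive; keep [2.1328125, 2.140625]

2.1328125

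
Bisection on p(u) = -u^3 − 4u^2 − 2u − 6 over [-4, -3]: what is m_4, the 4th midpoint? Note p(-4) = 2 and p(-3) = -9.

-3.9375

m = -3.5, p(m) = -5.125 (−); new bracket [-4, -3.5]
m = -3.75, p(m) = -2.015625 (−); new bracket [-4, -3.75]
m = -3.875, p(m) = -0.126953 (−); new bracket [-4, -3.875]
m = -3.9375, p(m) = 0.906 (+); new bracket [-3.9375, -3.875]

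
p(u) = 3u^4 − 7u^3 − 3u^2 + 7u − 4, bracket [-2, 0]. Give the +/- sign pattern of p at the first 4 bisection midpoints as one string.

m = -1, p(m) = -4 (−); new bracket [-2, -1]
m = -1.5, p(m) = 17.5625 (+); new bracket [-1.5, -1]
m = -1.25, p(m) = 3.558594 (+); new bracket [-1.25, -1]
m = -1.125, p(m) = -0.8997 (−); new bracket [-1.25, -1.125]

-++-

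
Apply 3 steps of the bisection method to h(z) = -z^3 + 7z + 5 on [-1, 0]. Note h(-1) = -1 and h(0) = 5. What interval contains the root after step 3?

z = -0.5 gives h = 1.625, positive; keep [-1, -0.5]
z = -0.75 gives h = 0.171875, positive; keep [-1, -0.75]
z = -0.875 gives h = -0.455078, negative; keep [-0.875, -0.75]

[-0.875, -0.75]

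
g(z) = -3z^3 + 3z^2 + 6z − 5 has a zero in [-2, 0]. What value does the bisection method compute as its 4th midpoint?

m = -1, g(m) = -5 (−); new bracket [-2, -1]
m = -1.5, g(m) = 2.875 (+); new bracket [-1.5, -1]
m = -1.25, g(m) = -1.953125 (−); new bracket [-1.5, -1.25]
m = -1.375, g(m) = 0.2207 (+); new bracket [-1.375, -1.25]

-1.375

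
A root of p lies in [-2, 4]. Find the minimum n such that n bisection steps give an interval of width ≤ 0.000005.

21

Width after n steps is 6/2^n. Need 2^n ≥ 6/0.000005 = 1200000.
2^20 = 1048576 < 1200000 ≤ 2^21 = 2097152, so n = 21.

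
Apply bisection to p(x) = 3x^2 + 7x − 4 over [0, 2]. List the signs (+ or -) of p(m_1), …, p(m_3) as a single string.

++-

midpoint 1: p = 6 > 0 → [0, 1]
midpoint 0.5: p = 0.25 > 0 → [0, 0.5]
midpoint 0.25: p = -2.0625 < 0 → [0.25, 0.5]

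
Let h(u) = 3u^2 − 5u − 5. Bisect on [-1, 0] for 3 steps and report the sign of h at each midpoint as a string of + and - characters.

-+-

h(-0.5) = -1.75 < 0, so the root lies in [-1, -0.5]
h(-0.75) = 0.4375 > 0, so the root lies in [-0.75, -0.5]
h(-0.625) = -0.703125 < 0, so the root lies in [-0.75, -0.625]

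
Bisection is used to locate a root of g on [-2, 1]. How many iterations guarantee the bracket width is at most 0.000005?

Width after n steps is 3/2^n. Need 2^n ≥ 3/0.000005 = 600000.
2^19 = 524288 < 600000 ≤ 2^20 = 1048576, so n = 20.

20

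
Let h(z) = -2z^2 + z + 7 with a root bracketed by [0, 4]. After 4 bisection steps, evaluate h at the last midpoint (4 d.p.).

h(2) = 1 > 0, so the root lies in [2, 4]
h(3) = -8 < 0, so the root lies in [2, 3]
h(2.5) = -3 < 0, so the root lies in [2, 2.5]
h(2.25) = -0.875 < 0, so the root lies in [2, 2.25]

-0.8750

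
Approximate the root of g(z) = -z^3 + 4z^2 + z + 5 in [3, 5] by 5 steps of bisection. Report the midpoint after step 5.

z = 4 gives g = 9, positive; keep [4, 5]
z = 4.5 gives g = -0.625, negative; keep [4, 4.5]
z = 4.25 gives g = 4.734375, positive; keep [4.25, 4.5]
z = 4.375 gives g = 2.1973, positive; keep [4.375, 4.5]
z = 4.4375 gives g = 0.8225, positive; keep [4.4375, 4.5]

4.4375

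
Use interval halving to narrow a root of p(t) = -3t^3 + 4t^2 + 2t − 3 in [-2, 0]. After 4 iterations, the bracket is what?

[-0.875, -0.75]

t = -1 gives p = 2, positive; keep [-1, 0]
t = -0.5 gives p = -2.625, negative; keep [-1, -0.5]
t = -0.75 gives p = -0.984375, negative; keep [-1, -0.75]
t = -0.875 gives p = 0.3223, positive; keep [-0.875, -0.75]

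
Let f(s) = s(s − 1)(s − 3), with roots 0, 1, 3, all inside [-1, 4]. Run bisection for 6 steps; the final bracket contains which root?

f(1.5) = -1.125 < 0, so the root lies in [1.5, 4]
f(2.75) = -1.203125 < 0, so the root lies in [2.75, 4]
f(3.375) = 3.005859 > 0, so the root lies in [2.75, 3.375]
f(3.0625) = 0.3948 > 0, so the root lies in [2.75, 3.0625]
f(2.90625) = -0.5194 < 0, so the root lies in [2.90625, 3.0625]
f(2.984375) = -0.0925 < 0, so the root lies in [2.984375, 3.0625]

3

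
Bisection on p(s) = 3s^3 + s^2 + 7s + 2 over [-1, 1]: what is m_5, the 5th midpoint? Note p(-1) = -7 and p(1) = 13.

p(0) = 2 > 0, so the root lies in [-1, 0]
p(-0.5) = -1.625 < 0, so the root lies in [-0.5, 0]
p(-0.25) = 0.265625 > 0, so the root lies in [-0.5, -0.25]
p(-0.375) = -0.6426 < 0, so the root lies in [-0.375, -0.25]
p(-0.3125) = -0.1814 < 0, so the root lies in [-0.3125, -0.25]

-0.3125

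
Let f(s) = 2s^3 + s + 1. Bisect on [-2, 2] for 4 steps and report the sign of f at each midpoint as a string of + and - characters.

+-+-

m = 0, f(m) = 1 (+); new bracket [-2, 0]
m = -1, f(m) = -2 (−); new bracket [-1, 0]
m = -0.5, f(m) = 0.25 (+); new bracket [-1, -0.5]
m = -0.75, f(m) = -0.5938 (−); new bracket [-0.75, -0.5]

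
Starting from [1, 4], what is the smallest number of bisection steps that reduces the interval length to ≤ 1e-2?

Width after n steps is 3/2^n. Need 2^n ≥ 3/1e-2 = 300.
2^8 = 256 < 300 ≤ 2^9 = 512, so n = 9.

9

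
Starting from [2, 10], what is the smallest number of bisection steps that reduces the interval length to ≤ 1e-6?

Width after n steps is 8/2^n. Need 2^n ≥ 8/1e-6 = 8000000.
2^22 = 4194304 < 8000000 ≤ 2^23 = 8388608, so n = 23.

23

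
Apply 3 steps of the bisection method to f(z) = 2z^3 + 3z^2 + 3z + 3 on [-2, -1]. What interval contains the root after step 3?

midpoint -1.5: f = -1.5 < 0 → [-1.5, -1]
midpoint -1.25: f = 0.03125 > 0 → [-1.5, -1.25]
midpoint -1.375: f = -0.652344 < 0 → [-1.375, -1.25]

[-1.375, -1.25]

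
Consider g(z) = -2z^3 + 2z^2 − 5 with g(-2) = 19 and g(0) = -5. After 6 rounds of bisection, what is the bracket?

m = -1, g(m) = -1 (−); new bracket [-2, -1]
m = -1.5, g(m) = 6.25 (+); new bracket [-1.5, -1]
m = -1.25, g(m) = 2.03125 (+); new bracket [-1.25, -1]
m = -1.125, g(m) = 0.3789 (+); new bracket [-1.125, -1]
m = -1.0625, g(m) = -0.3433 (−); new bracket [-1.125, -1.0625]
m = -1.09375, g(m) = 0.0095 (+); new bracket [-1.09375, -1.0625]

[-1.09375, -1.0625]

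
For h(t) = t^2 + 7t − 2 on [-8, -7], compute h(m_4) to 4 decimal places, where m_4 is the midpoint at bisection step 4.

0.2852

t = -7.5 gives h = 1.75, positive; keep [-7.5, -7]
t = -7.25 gives h = -0.1875, negative; keep [-7.5, -7.25]
t = -7.375 gives h = 0.765625, positive; keep [-7.375, -7.25]
t = -7.3125 gives h = 0.2852, positive; keep [-7.3125, -7.25]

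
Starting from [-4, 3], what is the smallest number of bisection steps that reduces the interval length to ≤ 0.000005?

21

Width after n steps is 7/2^n. Need 2^n ≥ 7/0.000005 = 1400000.
2^20 = 1048576 < 1400000 ≤ 2^21 = 2097152, so n = 21.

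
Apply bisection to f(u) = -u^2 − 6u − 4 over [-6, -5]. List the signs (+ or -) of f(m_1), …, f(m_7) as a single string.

--++++-

u = -5.5 gives f = -1.25, negative; keep [-5.5, -5]
u = -5.25 gives f = -0.0625, negative; keep [-5.25, -5]
u = -5.125 gives f = 0.484375, positive; keep [-5.25, -5.125]
u = -5.1875 gives f = 0.2148, positive; keep [-5.25, -5.1875]
u = -5.21875 gives f = 0.0771, positive; keep [-5.25, -5.21875]
u = -5.234375 gives f = 0.0076, positive; keep [-5.25, -5.234375]
u = -5.2421875 gives f = -0.0274, negative; keep [-5.2421875, -5.234375]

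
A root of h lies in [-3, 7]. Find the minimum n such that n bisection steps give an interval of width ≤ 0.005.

11

Width after n steps is 10/2^n. Need 2^n ≥ 10/0.005 = 2000.
2^10 = 1024 < 2000 ≤ 2^11 = 2048, so n = 11.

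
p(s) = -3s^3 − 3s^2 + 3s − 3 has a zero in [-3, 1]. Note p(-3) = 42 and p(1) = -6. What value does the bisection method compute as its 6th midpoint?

m = -1, p(m) = -6 (−); new bracket [-3, -1]
m = -2, p(m) = 3 (+); new bracket [-2, -1]
m = -1.5, p(m) = -4.125 (−); new bracket [-2, -1.5]
m = -1.75, p(m) = -1.3594 (−); new bracket [-2, -1.75]
m = -1.875, p(m) = 0.6035 (+); new bracket [-1.875, -1.75]
m = -1.8125, p(m) = -0.4299 (−); new bracket [-1.875, -1.8125]

-1.8125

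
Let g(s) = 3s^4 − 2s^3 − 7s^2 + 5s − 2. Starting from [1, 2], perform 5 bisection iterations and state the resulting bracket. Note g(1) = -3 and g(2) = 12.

[1.625, 1.65625]

m = 1.5, g(m) = -1.8125 (−); new bracket [1.5, 2]
m = 1.75, g(m) = 2.730469 (+); new bracket [1.5, 1.75]
m = 1.625, g(m) = -0.022705 (−); new bracket [1.625, 1.75]
m = 1.6875, g(m) = 1.2205 (+); new bracket [1.625, 1.6875]
m = 1.65625, g(m) = 0.5672 (+); new bracket [1.625, 1.65625]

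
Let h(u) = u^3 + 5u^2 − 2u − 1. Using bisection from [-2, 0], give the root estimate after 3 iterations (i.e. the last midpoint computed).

u = -1 gives h = 5, positive; keep [-1, 0]
u = -0.5 gives h = 1.125, positive; keep [-0.5, 0]
u = -0.25 gives h = -0.203125, negative; keep [-0.5, -0.25]

-0.25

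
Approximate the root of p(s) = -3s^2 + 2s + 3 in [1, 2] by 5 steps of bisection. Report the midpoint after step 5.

m = 1.5, p(m) = -0.75 (−); new bracket [1, 1.5]
m = 1.25, p(m) = 0.8125 (+); new bracket [1.25, 1.5]
m = 1.375, p(m) = 0.078125 (+); new bracket [1.375, 1.5]
m = 1.4375, p(m) = -0.3242 (−); new bracket [1.375, 1.4375]
m = 1.40625, p(m) = -0.1201 (−); new bracket [1.375, 1.40625]

1.40625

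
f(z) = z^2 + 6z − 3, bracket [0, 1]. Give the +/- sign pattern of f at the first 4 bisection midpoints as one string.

m = 0.5, f(m) = 0.25 (+); new bracket [0, 0.5]
m = 0.25, f(m) = -1.4375 (−); new bracket [0.25, 0.5]
m = 0.375, f(m) = -0.609375 (−); new bracket [0.375, 0.5]
m = 0.4375, f(m) = -0.1836 (−); new bracket [0.4375, 0.5]

+---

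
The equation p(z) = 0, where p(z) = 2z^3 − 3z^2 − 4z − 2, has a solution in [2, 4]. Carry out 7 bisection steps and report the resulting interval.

[2.46875, 2.484375]

z = 3 gives p = 13, positive; keep [2, 3]
z = 2.5 gives p = 0.5, positive; keep [2, 2.5]
z = 2.25 gives p = -3.40625, negative; keep [2.25, 2.5]
z = 2.375 gives p = -1.6289, negative; keep [2.375, 2.5]
z = 2.4375 gives p = -0.6099, negative; keep [2.4375, 2.5]
z = 2.46875 gives p = -0.0665, negative; keep [2.46875, 2.5]
z = 2.484375 gives p = 0.2139, positive; keep [2.46875, 2.484375]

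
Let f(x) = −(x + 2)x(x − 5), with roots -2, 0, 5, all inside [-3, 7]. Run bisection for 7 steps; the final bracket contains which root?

m = 2, f(m) = 24 (+); new bracket [2, 7]
m = 4.5, f(m) = 14.625 (+); new bracket [4.5, 7]
m = 5.75, f(m) = -33.421875 (−); new bracket [4.5, 5.75]
m = 5.125, f(m) = -4.5645 (−); new bracket [4.5, 5.125]
m = 4.8125, f(m) = 6.1472 (+); new bracket [4.8125, 5.125]
m = 4.96875, f(m) = 1.0821 (+); new bracket [4.96875, 5.125]
m = 5.046875, f(m) = -1.6671 (−); new bracket [4.96875, 5.046875]

5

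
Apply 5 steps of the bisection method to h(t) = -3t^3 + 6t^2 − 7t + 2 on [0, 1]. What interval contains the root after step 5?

[0.375, 0.40625]

midpoint 0.5: h = -0.375 < 0 → [0, 0.5]
midpoint 0.25: h = 0.578125 > 0 → [0.25, 0.5]
midpoint 0.375: h = 0.060547 > 0 → [0.375, 0.5]
midpoint 0.4375: h = -0.1653 < 0 → [0.375, 0.4375]
midpoint 0.40625: h = -0.0547 < 0 → [0.375, 0.40625]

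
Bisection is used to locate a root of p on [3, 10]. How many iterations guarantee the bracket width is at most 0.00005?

Width after n steps is 7/2^n. Need 2^n ≥ 7/0.00005 = 140000.
2^17 = 131072 < 140000 ≤ 2^18 = 262144, so n = 18.

18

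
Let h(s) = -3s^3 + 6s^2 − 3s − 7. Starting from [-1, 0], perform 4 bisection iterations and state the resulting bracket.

m = -0.5, h(m) = -3.625 (−); new bracket [-1, -0.5]
m = -0.75, h(m) = -0.109375 (−); new bracket [-1, -0.75]
m = -0.875, h(m) = 2.228516 (+); new bracket [-0.875, -0.75]
m = -0.8125, h(m) = 1.0076 (+); new bracket [-0.8125, -0.75]

[-0.8125, -0.75]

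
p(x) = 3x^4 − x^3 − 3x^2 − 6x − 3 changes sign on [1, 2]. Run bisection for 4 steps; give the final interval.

p(1.5) = -6.9375 < 0, so the root lies in [1.5, 2]
p(1.75) = 0.089844 > 0, so the root lies in [1.5, 1.75]
p(1.625) = -4.044189 < 0, so the root lies in [1.625, 1.75]
p(1.6875) = -2.146 < 0, so the root lies in [1.6875, 1.75]

[1.6875, 1.75]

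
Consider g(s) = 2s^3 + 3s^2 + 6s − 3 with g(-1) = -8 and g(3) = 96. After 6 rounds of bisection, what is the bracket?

[0.375, 0.4375]

g(1) = 8 > 0, so the root lies in [-1, 1]
g(0) = -3 < 0, so the root lies in [0, 1]
g(0.5) = 1 > 0, so the root lies in [0, 0.5]
g(0.25) = -1.2812 < 0, so the root lies in [0.25, 0.5]
g(0.375) = -0.2227 < 0, so the root lies in [0.375, 0.5]
g(0.4375) = 0.3667 > 0, so the root lies in [0.375, 0.4375]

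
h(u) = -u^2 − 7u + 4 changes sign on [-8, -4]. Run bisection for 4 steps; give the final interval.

[-7.75, -7.5]

m = -6, h(m) = 10 (+); new bracket [-8, -6]
m = -7, h(m) = 4 (+); new bracket [-8, -7]
m = -7.5, h(m) = 0.25 (+); new bracket [-8, -7.5]
m = -7.75, h(m) = -1.8125 (−); new bracket [-7.75, -7.5]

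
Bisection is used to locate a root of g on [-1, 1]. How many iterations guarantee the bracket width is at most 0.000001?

Width after n steps is 2/2^n. Need 2^n ≥ 2/0.000001 = 2000000.
2^20 = 1048576 < 2000000 ≤ 2^21 = 2097152, so n = 21.

21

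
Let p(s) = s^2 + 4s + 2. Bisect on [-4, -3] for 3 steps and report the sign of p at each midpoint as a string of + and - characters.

m = -3.5, p(m) = 0.25 (+); new bracket [-3.5, -3]
m = -3.25, p(m) = -0.4375 (−); new bracket [-3.5, -3.25]
m = -3.375, p(m) = -0.109375 (−); new bracket [-3.5, -3.375]

+--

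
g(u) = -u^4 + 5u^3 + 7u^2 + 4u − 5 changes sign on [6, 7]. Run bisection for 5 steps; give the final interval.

u = 6.5 gives g = -95.1875, negative; keep [6, 6.5]
u = 6.25 gives g = -11.738281, negative; keep [6, 6.25]
u = 6.125 gives g = 23.603271, positive; keep [6.125, 6.25]
u = 6.1875 gives g = 6.4399, positive; keep [6.1875, 6.25]
u = 6.21875 gives g = -2.5205, negative; keep [6.1875, 6.21875]

[6.1875, 6.21875]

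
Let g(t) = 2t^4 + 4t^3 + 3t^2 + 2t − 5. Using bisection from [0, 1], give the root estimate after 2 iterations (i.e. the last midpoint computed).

m = 0.5, g(m) = -2.625 (−); new bracket [0.5, 1]
m = 0.75, g(m) = 0.507812 (+); new bracket [0.5, 0.75]

0.75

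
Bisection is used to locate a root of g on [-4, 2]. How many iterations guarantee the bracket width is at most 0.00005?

17

Width after n steps is 6/2^n. Need 2^n ≥ 6/0.00005 = 120000.
2^16 = 65536 < 120000 ≤ 2^17 = 131072, so n = 17.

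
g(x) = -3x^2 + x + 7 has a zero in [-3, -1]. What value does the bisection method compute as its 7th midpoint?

g(-2) = -7 < 0, so the root lies in [-2, -1]
g(-1.5) = -1.25 < 0, so the root lies in [-1.5, -1]
g(-1.25) = 1.0625 > 0, so the root lies in [-1.5, -1.25]
g(-1.375) = -0.0469 < 0, so the root lies in [-1.375, -1.25]
g(-1.3125) = 0.5195 > 0, so the root lies in [-1.375, -1.3125]
g(-1.34375) = 0.2393 > 0, so the root lies in [-1.375, -1.34375]
g(-1.359375) = 0.0969 > 0, so the root lies in [-1.375, -1.359375]

-1.359375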